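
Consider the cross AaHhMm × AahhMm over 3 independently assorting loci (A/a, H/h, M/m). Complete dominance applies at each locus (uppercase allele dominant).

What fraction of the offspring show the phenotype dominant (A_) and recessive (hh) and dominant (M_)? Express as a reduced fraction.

P(A_ hh M_) = 9/32

AaHhMm gametes: AHM×1, AHm×1, AhM×1, Ahm×1, aHM×1, aHm×1, ahM×1, ahm×1
AahhMm gametes: AhM×2, Ahm×2, ahM×2, ahm×2
AaHhMm×AahhMm grid (8·8=64): AAHhMM=2 AAHhMm=4 AAHhmm=2 AAhhMM=2 AAhhMm=4 AAhhmm=2 AaHhMM=4 AaHhMm=8 AaHhmm=4 AahhMM=4 AahhMm=8 Aahhmm=4 aaHhMM=2 aaHhMm=4 aaHhmm=2 aahhMM=2 aahhMm=4 aahhmm=2
A_ hh M_ hits 18/64; gcd=2; 18÷2/64÷2 = 9/32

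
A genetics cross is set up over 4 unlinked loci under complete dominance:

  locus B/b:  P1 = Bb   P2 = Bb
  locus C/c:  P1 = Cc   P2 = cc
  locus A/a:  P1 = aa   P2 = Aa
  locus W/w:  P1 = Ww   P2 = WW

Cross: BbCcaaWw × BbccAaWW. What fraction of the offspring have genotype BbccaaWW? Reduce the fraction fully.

P(BbccaaWW) = 1/16

BbCcaaWw gametes: BCaW×2, BCaw×2, BcaW×2, Bcaw×2, bCaW×2, bCaw×2, bcaW×2, bcaw×2
BbccAaWW gametes: BcAW×4, BcaW×4, bcAW×4, bcaW×4
BbCcaaWw×BbccAaWW grid (16·16=256): BBCcAaWW=8 BBCcAaWw=8 BBCcaaWW=8 BBCcaaWw=8 BBccAaWW=8 BBccAaWw=8 BBccaaWW=8 BBccaaWw=8 BbCcAaWW=16 BbCcAaWw=16 BbCcaaWW=16 BbCcaaWw=16 BbccAaWW=16 BbccAaWw=16 BbccaaWW=16 BbccaaWw=16 bbCcAaWW=8 bbCcAaWw=8 bbCcaaWW=8 bbCcaaWw=8 bbccAaWW=8 bbccAaWw=8 bbccaaWW=8 bbccaaWw=8
BbccaaWW hits 16/256; gcd=16; 16÷16/256÷16 = 1/16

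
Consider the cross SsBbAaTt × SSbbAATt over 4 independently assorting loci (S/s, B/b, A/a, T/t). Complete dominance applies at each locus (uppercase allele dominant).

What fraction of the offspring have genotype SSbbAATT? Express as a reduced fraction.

P(SSbbAATT) = 1/32

SsBbAaTt gametes: SBAT×1, SBAt×1, SBaT×1, SBat×1, SbAT×1, SbAt×1, SbaT×1, Sbat×1, sBAT×1, sBAt×1, sBaT×1, sBat×1, sbAT×1, sbAt×1, sbaT×1, sbat×1
SSbbAATt gametes: SbAT×8, SbAt×8
SsBbAaTt×SSbbAATt grid (16·16=256): SSBbAATT=8 SSBbAATt=16 SSBbAAtt=8 SSBbAaTT=8 SSBbAaTt=16 SSBbAatt=8 SSbbAATT=8 SSbbAATt=16 SSbbAAtt=8 SSbbAaTT=8 SSbbAaTt=16 SSbbAatt=8 SsBbAATT=8 SsBbAATt=16 SsBbAAtt=8 SsBbAaTT=8 SsBbAaTt=16 SsBbAatt=8 SsbbAATT=8 SsbbAATt=16 SsbbAAtt=8 SsbbAaTT=8 SsbbAaTt=16 SsbbAatt=8
SSbbAATT hits 8/256; gcd=8; 8÷8/256÷8 = 1/32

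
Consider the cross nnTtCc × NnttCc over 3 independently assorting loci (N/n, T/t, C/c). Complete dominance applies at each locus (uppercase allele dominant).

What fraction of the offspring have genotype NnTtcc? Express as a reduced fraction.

nnTtCc gametes: nTC×2, nTc×2, ntC×2, ntc×2
NnttCc gametes: NtC×2, Ntc×2, ntC×2, ntc×2
nnTtCc×NnttCc grid (8·8=64): NnTtCC=4 NnTtCc=8 NnTtcc=4 NnttCC=4 NnttCc=8 Nnttcc=4 nnTtCC=4 nnTtCc=8 nnTtcc=4 nnttCC=4 nnttCc=8 nnttcc=4
NnTtcc hits 4/64; gcd=4; 4÷4/64÷4 = 1/16

P(NnTtcc) = 1/16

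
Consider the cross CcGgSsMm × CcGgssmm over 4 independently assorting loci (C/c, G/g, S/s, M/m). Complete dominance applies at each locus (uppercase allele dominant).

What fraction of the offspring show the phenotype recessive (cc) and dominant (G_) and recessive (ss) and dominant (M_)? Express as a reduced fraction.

P(cc G_ ss M_) = 3/64

CcGgSsMm gametes: CGSM×1, CGSm×1, CGsM×1, CGsm×1, CgSM×1, CgSm×1, CgsM×1, Cgsm×1, cGSM×1, cGSm×1, cGsM×1, cGsm×1, cgSM×1, cgSm×1, cgsM×1, cgsm×1
CcGgssmm gametes: CGsm×4, Cgsm×4, cGsm×4, cgsm×4
CcGgSsMm×CcGgssmm grid (16·16=256): CCGGSsMm=4 CCGGSsmm=4 CCGGssMm=4 CCGGssmm=4 CCGgSsMm=8 CCGgSsmm=8 CCGgssMm=8 CCGgssmm=8 CCggSsMm=4 CCggSsmm=4 CCggssMm=4 CCggssmm=4 CcGGSsMm=8 CcGGSsmm=8 CcGGssMm=8 CcGGssmm=8 CcGgSsMm=16 CcGgSsmm=16 CcGgssMm=16 CcGgssmm=16 CcggSsMm=8 CcggSsmm=8 CcggssMm=8 Ccggssmm=8 ccGGSsMm=4 ccGGSsmm=4 ccGGssMm=4 ccGGssmm=4 ccGgSsMm=8 ccGgSsmm=8 ccGgssMm=8 ccGgssmm=8 ccggSsMm=4 ccggSsmm=4 ccggssMm=4 ccggssmm=4
cc G_ ss M_ hits 12/256; gcd=4; 12÷4/256÷4 = 3/64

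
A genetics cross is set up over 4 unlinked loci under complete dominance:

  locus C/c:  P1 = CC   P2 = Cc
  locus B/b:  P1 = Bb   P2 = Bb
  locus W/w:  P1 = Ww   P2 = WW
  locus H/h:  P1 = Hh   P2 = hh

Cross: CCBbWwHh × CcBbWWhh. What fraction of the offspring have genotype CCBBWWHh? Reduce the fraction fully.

P(CCBBWWHh) = 1/32

CCBbWwHh gametes: CBWH×2, CBWh×2, CBwH×2, CBwh×2, CbWH×2, CbWh×2, CbwH×2, Cbwh×2
CcBbWWhh gametes: CBWh×4, CbWh×4, cBWh×4, cbWh×4
CCBbWwHh×CcBbWWhh grid (16·16=256): CCBBWWHh=8 CCBBWWhh=8 CCBBWwHh=8 CCBBWwhh=8 CCBbWWHh=16 CCBbWWhh=16 CCBbWwHh=16 CCBbWwhh=16 CCbbWWHh=8 CCbbWWhh=8 CCbbWwHh=8 CCbbWwhh=8 CcBBWWHh=8 CcBBWWhh=8 CcBBWwHh=8 CcBBWwhh=8 CcBbWWHh=16 CcBbWWhh=16 CcBbWwHh=16 CcBbWwhh=16 CcbbWWHh=8 CcbbWWhh=8 CcbbWwHh=8 CcbbWwhh=8
CCBBWWHh hits 8/256; gcd=8; 8÷8/256÷8 = 1/32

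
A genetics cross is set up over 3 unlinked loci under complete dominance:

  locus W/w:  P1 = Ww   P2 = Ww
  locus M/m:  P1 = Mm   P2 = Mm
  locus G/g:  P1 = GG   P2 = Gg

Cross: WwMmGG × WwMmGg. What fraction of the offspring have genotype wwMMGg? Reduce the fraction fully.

WwMmGG gametes: WMG×2, WmG×2, wMG×2, wmG×2
WwMmGg gametes: WMG×1, WMg×1, WmG×1, Wmg×1, wMG×1, wMg×1, wmG×1, wmg×1
WwMmGG×WwMmGg grid (8·8=64): WWMMGG=2 WWMMGg=2 WWMmGG=4 WWMmGg=4 WWmmGG=2 WWmmGg=2 WwMMGG=4 WwMMGg=4 WwMmGG=8 WwMmGg=8 WwmmGG=4 WwmmGg=4 wwMMGG=2 wwMMGg=2 wwMmGG=4 wwMmGg=4 wwmmGG=2 wwmmGg=2
wwMMGg hits 2/64; gcd=2; 2÷2/64÷2 = 1/32

P(wwMMGg) = 1/32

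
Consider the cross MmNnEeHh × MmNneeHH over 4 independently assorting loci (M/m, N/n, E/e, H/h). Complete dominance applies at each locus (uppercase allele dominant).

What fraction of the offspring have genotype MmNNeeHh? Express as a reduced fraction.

P(MmNNeeHh) = 1/32

MmNnEeHh gametes: MNEH×1, MNEh×1, MNeH×1, MNeh×1, MnEH×1, MnEh×1, MneH×1, Mneh×1, mNEH×1, mNEh×1, mNeH×1, mNeh×1, mnEH×1, mnEh×1, mneH×1, mneh×1
MmNneeHH gametes: MNeH×4, MneH×4, mNeH×4, mneH×4
MmNnEeHh×MmNneeHH grid (16·16=256): MMNNEeHH=4 MMNNEeHh=4 MMNNeeHH=4 MMNNeeHh=4 MMNnEeHH=8 MMNnEeHh=8 MMNneeHH=8 MMNneeHh=8 MMnnEeHH=4 MMnnEeHh=4 MMnneeHH=4 MMnneeHh=4 MmNNEeHH=8 MmNNEeHh=8 MmNNeeHH=8 MmNNeeHh=8 MmNnEeHH=16 MmNnEeHh=16 MmNneeHH=16 MmNneeHh=16 MmnnEeHH=8 MmnnEeHh=8 MmnneeHH=8 MmnneeHh=8 mmNNEeHH=4 mmNNEeHh=4 mmNNeeHH=4 mmNNeeHh=4 mmNnEeHH=8 mmNnEeHh=8 mmNneeHH=8 mmNneeHh=8 mmnnEeHH=4 mmnnEeHh=4 mmnneeHH=4 mmnneeHh=4
MmNNeeHh hits 8/256; gcd=8; 8÷8/256÷8 = 1/32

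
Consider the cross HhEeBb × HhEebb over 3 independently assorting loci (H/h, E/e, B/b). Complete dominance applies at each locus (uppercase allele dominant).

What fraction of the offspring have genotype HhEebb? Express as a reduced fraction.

HhEeBb gametes: HEB×1, HEb×1, HeB×1, Heb×1, hEB×1, hEb×1, heB×1, heb×1
HhEebb gametes: HEb×2, Heb×2, hEb×2, heb×2
HhEeBb×HhEebb grid (8·8=64): HHEEBb=2 HHEEbb=2 HHEeBb=4 HHEebb=4 HHeeBb=2 HHeebb=2 HhEEBb=4 HhEEbb=4 HhEeBb=8 HhEebb=8 HheeBb=4 Hheebb=4 hhEEBb=2 hhEEbb=2 hhEeBb=4 hhEebb=4 hheeBb=2 hheebb=2
HhEebb hits 8/64; gcd=8; 8÷8/64÷8 = 1/8

P(HhEebb) = 1/8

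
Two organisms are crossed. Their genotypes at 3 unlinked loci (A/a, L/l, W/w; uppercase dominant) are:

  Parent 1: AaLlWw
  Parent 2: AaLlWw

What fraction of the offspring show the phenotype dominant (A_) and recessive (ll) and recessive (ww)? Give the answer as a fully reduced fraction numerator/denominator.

AaLlWw gametes: ALW×1, ALw×1, AlW×1, Alw×1, aLW×1, aLw×1, alW×1, alw×1
AaLlWw gametes: ALW×1, ALw×1, AlW×1, Alw×1, aLW×1, aLw×1, alW×1, alw×1
AaLlWw×AaLlWw grid (8·8=64): AALLWW=1 AALLWw=2 AALLww=1 AALlWW=2 AALlWw=4 AALlww=2 AAllWW=1 AAllWw=2 AAllww=1 AaLLWW=2 AaLLWw=4 AaLLww=2 AaLlWW=4 AaLlWw=8 AaLlww=4 AallWW=2 AallWw=4 Aallww=2 aaLLWW=1 aaLLWw=2 aaLLww=1 aaLlWW=2 aaLlWw=4 aaLlww=2 aallWW=1 aallWw=2 aallww=1
A_ ll ww hits 3/64; gcd=1; 3÷1/64÷1 = 3/64

P(A_ ll ww) = 3/64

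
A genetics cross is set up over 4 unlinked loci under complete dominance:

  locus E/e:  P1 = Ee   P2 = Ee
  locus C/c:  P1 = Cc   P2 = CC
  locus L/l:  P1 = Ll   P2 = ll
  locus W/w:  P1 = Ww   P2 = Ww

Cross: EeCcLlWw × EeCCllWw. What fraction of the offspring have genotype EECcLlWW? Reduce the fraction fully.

EeCcLlWw gametes: ECLW×1, ECLw×1, EClW×1, EClw×1, EcLW×1, EcLw×1, EclW×1, Eclw×1, eCLW×1, eCLw×1, eClW×1, eClw×1, ecLW×1, ecLw×1, eclW×1, eclw×1
EeCCllWw gametes: EClW×4, EClw×4, eClW×4, eClw×4
EeCcLlWw×EeCCllWw grid (16·16=256): EECCLlWW=4 EECCLlWw=8 EECCLlww=4 EECCllWW=4 EECCllWw=8 EECCllww=4 EECcLlWW=4 EECcLlWw=8 EECcLlww=4 EECcllWW=4 EECcllWw=8 EECcllww=4 EeCCLlWW=8 EeCCLlWw=16 EeCCLlww=8 EeCCllWW=8 EeCCllWw=16 EeCCllww=8 EeCcLlWW=8 EeCcLlWw=16 EeCcLlww=8 EeCcllWW=8 EeCcllWw=16 EeCcllww=8 eeCCLlWW=4 eeCCLlWw=8 eeCCLlww=4 eeCCllWW=4 eeCCllWw=8 eeCCllww=4 eeCcLlWW=4 eeCcLlWw=8 eeCcLlww=4 eeCcllWW=4 eeCcllWw=8 eeCcllww=4
EECcLlWW hits 4/256; gcd=4; 4÷4/256÷4 = 1/64

P(EECcLlWW) = 1/64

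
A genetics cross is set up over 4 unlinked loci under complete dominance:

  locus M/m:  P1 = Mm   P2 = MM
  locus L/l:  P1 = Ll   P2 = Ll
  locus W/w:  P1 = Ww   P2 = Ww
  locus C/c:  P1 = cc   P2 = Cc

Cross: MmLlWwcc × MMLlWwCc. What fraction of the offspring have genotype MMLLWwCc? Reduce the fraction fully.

MmLlWwcc gametes: MLWc×2, MLwc×2, MlWc×2, Mlwc×2, mLWc×2, mLwc×2, mlWc×2, mlwc×2
MMLlWwCc gametes: MLWC×2, MLWc×2, MLwC×2, MLwc×2, MlWC×2, MlWc×2, MlwC×2, Mlwc×2
MmLlWwcc×MMLlWwCc grid (16·16=256): MMLLWWCc=4 MMLLWWcc=4 MMLLWwCc=8 MMLLWwcc=8 MMLLwwCc=4 MMLLwwcc=4 MMLlWWCc=8 MMLlWWcc=8 MMLlWwCc=16 MMLlWwcc=16 MMLlwwCc=8 MMLlwwcc=8 MMllWWCc=4 MMllWWcc=4 MMllWwCc=8 MMllWwcc=8 MMllwwCc=4 MMllwwcc=4 MmLLWWCc=4 MmLLWWcc=4 MmLLWwCc=8 MmLLWwcc=8 MmLLwwCc=4 MmLLwwcc=4 MmLlWWCc=8 MmLlWWcc=8 MmLlWwCc=16 MmLlWwcc=16 MmLlwwCc=8 MmLlwwcc=8 MmllWWCc=4 MmllWWcc=4 MmllWwCc=8 MmllWwcc=8 MmllwwCc=4 Mmllwwcc=4
MMLLWwCc hits 8/256; gcd=8; 8÷8/256÷8 = 1/32

P(MMLLWwCc) = 1/32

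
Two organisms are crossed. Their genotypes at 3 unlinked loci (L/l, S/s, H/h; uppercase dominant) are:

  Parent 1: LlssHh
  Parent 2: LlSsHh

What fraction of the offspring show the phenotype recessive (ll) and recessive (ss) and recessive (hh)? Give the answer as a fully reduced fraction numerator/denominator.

LlssHh gametes: LsH×2, Lsh×2, lsH×2, lsh×2
LlSsHh gametes: LSH×1, LSh×1, LsH×1, Lsh×1, lSH×1, lSh×1, lsH×1, lsh×1
LlssHh×LlSsHh grid (8·8=64): LLSsHH=2 LLSsHh=4 LLSshh=2 LLssHH=2 LLssHh=4 LLsshh=2 LlSsHH=4 LlSsHh=8 LlSshh=4 LlssHH=4 LlssHh=8 Llsshh=4 llSsHH=2 llSsHh=4 llSshh=2 llssHH=2 llssHh=4 llsshh=2
ll ss hh hits 2/64; gcd=2; 2÷2/64÷2 = 1/32

P(ll ss hh) = 1/32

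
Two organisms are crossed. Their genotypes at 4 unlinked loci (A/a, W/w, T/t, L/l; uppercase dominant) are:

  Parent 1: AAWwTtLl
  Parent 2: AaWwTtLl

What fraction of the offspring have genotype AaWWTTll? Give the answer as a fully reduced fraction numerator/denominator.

AAWwTtLl gametes: AWTL×2, AWTl×2, AWtL×2, AWtl×2, AwTL×2, AwTl×2, AwtL×2, Awtl×2
AaWwTtLl gametes: AWTL×1, AWTl×1, AWtL×1, AWtl×1, AwTL×1, AwTl×1, AwtL×1, Awtl×1, aWTL×1, aWTl×1, aWtL×1, aWtl×1, awTL×1, awTl×1, awtL×1, awtl×1
AAWwTtLl×AaWwTtLl grid (16·16=256): AAWWTTLL=2 AAWWTTLl=4 AAWWTTll=2 AAWWTtLL=4 AAWWTtLl=8 AAWWTtll=4 AAWWttLL=2 AAWWttLl=4 AAWWttll=2 AAWwTTLL=4 AAWwTTLl=8 AAWwTTll=4 AAWwTtLL=8 AAWwTtLl=16 AAWwTtll=8 AAWwttLL=4 AAWwttLl=8 AAWwttll=4 AAwwTTLL=2 AAwwTTLl=4 AAwwTTll=2 AAwwTtLL=4 AAwwTtLl=8 AAwwTtll=4 AAwwttLL=2 AAwwttLl=4 AAwwttll=2 AaWWTTLL=2 AaWWTTLl=4 AaWWTTll=2 AaWWTtLL=4 AaWWTtLl=8 AaWWTtll=4 AaWWttLL=2 AaWWttLl=4 AaWWttll=2 AaWwTTLL=4 AaWwTTLl=8 AaWwTTll=4 AaWwTtLL=8 AaWwTtLl=16 AaWwTtll=8 AaWwttLL=4 AaWwttLl=8 AaWwttll=4 AawwTTLL=2 AawwTTLl=4 AawwTTll=2 AawwTtLL=4 AawwTtLl=8 AawwTtll=4 AawwttLL=2 AawwttLl=4 Aawwttll=2
AaWWTTll hits 2/256; gcd=2; 2÷2/256÷2 = 1/128

P(AaWWTTll) = 1/128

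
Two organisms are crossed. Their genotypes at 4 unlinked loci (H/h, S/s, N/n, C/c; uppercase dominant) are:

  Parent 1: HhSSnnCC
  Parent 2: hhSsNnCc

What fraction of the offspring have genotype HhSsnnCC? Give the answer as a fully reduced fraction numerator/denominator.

P(HhSsnnCC) = 1/16

HhSSnnCC gametes: HSnC×8, hSnC×8
hhSsNnCc gametes: hSNC×2, hSNc×2, hSnC×2, hSnc×2, hsNC×2, hsNc×2, hsnC×2, hsnc×2
HhSSnnCC×hhSsNnCc grid (16·16=256): HhSSNnCC=16 HhSSNnCc=16 HhSSnnCC=16 HhSSnnCc=16 HhSsNnCC=16 HhSsNnCc=16 HhSsnnCC=16 HhSsnnCc=16 hhSSNnCC=16 hhSSNnCc=16 hhSSnnCC=16 hhSSnnCc=16 hhSsNnCC=16 hhSsNnCc=16 hhSsnnCC=16 hhSsnnCc=16
HhSsnnCC hits 16/256; gcd=16; 16÷16/256÷16 = 1/16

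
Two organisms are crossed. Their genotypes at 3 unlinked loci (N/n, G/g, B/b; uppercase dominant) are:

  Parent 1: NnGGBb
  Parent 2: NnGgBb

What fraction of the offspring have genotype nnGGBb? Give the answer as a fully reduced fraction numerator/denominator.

P(nnGGBb) = 1/16

NnGGBb gametes: NGB×2, NGb×2, nGB×2, nGb×2
NnGgBb gametes: NGB×1, NGb×1, NgB×1, Ngb×1, nGB×1, nGb×1, ngB×1, ngb×1
NnGGBb×NnGgBb grid (8·8=64): NNGGBB=2 NNGGBb=4 NNGGbb=2 NNGgBB=2 NNGgBb=4 NNGgbb=2 NnGGBB=4 NnGGBb=8 NnGGbb=4 NnGgBB=4 NnGgBb=8 NnGgbb=4 nnGGBB=2 nnGGBb=4 nnGGbb=2 nnGgBB=2 nnGgBb=4 nnGgbb=2
nnGGBb hits 4/64; gcd=4; 4÷4/64÷4 = 1/16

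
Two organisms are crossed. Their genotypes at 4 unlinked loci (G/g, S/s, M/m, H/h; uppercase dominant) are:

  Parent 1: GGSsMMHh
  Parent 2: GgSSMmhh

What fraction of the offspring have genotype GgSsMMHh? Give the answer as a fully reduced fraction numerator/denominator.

P(GgSsMMHh) = 1/16

GGSsMMHh gametes: GSMH×4, GSMh×4, GsMH×4, GsMh×4
GgSSMmhh gametes: GSMh×4, GSmh×4, gSMh×4, gSmh×4
GGSsMMHh×GgSSMmhh grid (16·16=256): GGSSMMHh=16 GGSSMMhh=16 GGSSMmHh=16 GGSSMmhh=16 GGSsMMHh=16 GGSsMMhh=16 GGSsMmHh=16 GGSsMmhh=16 GgSSMMHh=16 GgSSMMhh=16 GgSSMmHh=16 GgSSMmhh=16 GgSsMMHh=16 GgSsMMhh=16 GgSsMmHh=16 GgSsMmhh=16
GgSsMMHh hits 16/256; gcd=16; 16÷16/256÷16 = 1/16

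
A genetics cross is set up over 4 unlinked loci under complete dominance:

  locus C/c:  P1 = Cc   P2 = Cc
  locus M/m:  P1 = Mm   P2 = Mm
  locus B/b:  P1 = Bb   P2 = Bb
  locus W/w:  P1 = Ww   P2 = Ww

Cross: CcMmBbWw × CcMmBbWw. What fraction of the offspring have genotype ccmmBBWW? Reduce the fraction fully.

CcMmBbWw gametes: CMBW×1, CMBw×1, CMbW×1, CMbw×1, CmBW×1, CmBw×1, CmbW×1, Cmbw×1, cMBW×1, cMBw×1, cMbW×1, cMbw×1, cmBW×1, cmBw×1, cmbW×1, cmbw×1
CcMmBbWw gametes: CMBW×1, CMBw×1, CMbW×1, CMbw×1, CmBW×1, CmBw×1, CmbW×1, Cmbw×1, cMBW×1, cMBw×1, cMbW×1, cMbw×1, cmBW×1, cmBw×1, cmbW×1, cmbw×1
CcMmBbWw×CcMmBbWw grid (16·16=256): CCMMBBWW=1 CCMMBBWw=2 CCMMBBww=1 CCMMBbWW=2 CCMMBbWw=4 CCMMBbww=2 CCMMbbWW=1 CCMMbbWw=2 CCMMbbww=1 CCMmBBWW=2 CCMmBBWw=4 CCMmBBww=2 CCMmBbWW=4 CCMmBbWw=8 CCMmBbww=4 CCMmbbWW=2 CCMmbbWw=4 CCMmbbww=2 CCmmBBWW=1 CCmmBBWw=2 CCmmBBww=1 CCmmBbWW=2 CCmmBbWw=4 CCmmBbww=2 CCmmbbWW=1 CCmmbbWw=2 CCmmbbww=1 CcMMBBWW=2 CcMMBBWw=4 CcMMBBww=2 CcMMBbWW=4 CcMMBbWw=8 CcMMBbww=4 CcMMbbWW=2 CcMMbbWw=4 CcMMbbww=2 CcMmBBWW=4 CcMmBBWw=8 CcMmBBww=4 CcMmBbWW=8 CcMmBbWw=16 CcMmBbww=8 CcMmbbWW=4 CcMmbbWw=8 CcMmbbww=4 CcmmBBWW=2 CcmmBBWw=4 CcmmBBww=2 CcmmBbWW=4 CcmmBbWw=8 CcmmBbww=4 CcmmbbWW=2 CcmmbbWw=4 Ccmmbbww=2 ccMMBBWW=1 ccMMBBWw=2 ccMMBBww=1 ccMMBbWW=2 ccMMBbWw=4 ccMMBbww=2 ccMMbbWW=1 ccMMbbWw=2 ccMMbbww=1 ccMmBBWW=2 ccMmBBWw=4 ccMmBBww=2 ccMmBbWW=4 ccMmBbWw=8 ccMmBbww=4 ccMmbbWW=2 ccMmbbWw=4 ccMmbbww=2 ccmmBBWW=1 ccmmBBWw=2 ccmmBBww=1 ccmmBbWW=2 ccmmBbWw=4 ccmmBbww=2 ccmmbbWW=1 ccmmbbWw=2 ccmmbbww=1
ccmmBBWW hits 1/256; gcd=1; 1÷1/256÷1 = 1/256

P(ccmmBBWW) = 1/256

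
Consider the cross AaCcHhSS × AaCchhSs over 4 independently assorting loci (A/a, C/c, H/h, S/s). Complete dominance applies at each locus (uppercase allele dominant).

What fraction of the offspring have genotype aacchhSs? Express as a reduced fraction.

P(aacchhSs) = 1/64

AaCcHhSS gametes: ACHS×2, AChS×2, AcHS×2, AchS×2, aCHS×2, aChS×2, acHS×2, achS×2
AaCchhSs gametes: AChS×2, AChs×2, AchS×2, Achs×2, aChS×2, aChs×2, achS×2, achs×2
AaCcHhSS×AaCchhSs grid (16·16=256): AACCHhSS=4 AACCHhSs=4 AACChhSS=4 AACChhSs=4 AACcHhSS=8 AACcHhSs=8 AACchhSS=8 AACchhSs=8 AAccHhSS=4 AAccHhSs=4 AAcchhSS=4 AAcchhSs=4 AaCCHhSS=8 AaCCHhSs=8 AaCChhSS=8 AaCChhSs=8 AaCcHhSS=16 AaCcHhSs=16 AaCchhSS=16 AaCchhSs=16 AaccHhSS=8 AaccHhSs=8 AacchhSS=8 AacchhSs=8 aaCCHhSS=4 aaCCHhSs=4 aaCChhSS=4 aaCChhSs=4 aaCcHhSS=8 aaCcHhSs=8 aaCchhSS=8 aaCchhSs=8 aaccHhSS=4 aaccHhSs=4 aacchhSS=4 aacchhSs=4
aacchhSs hits 4/256; gcd=4; 4÷4/256÷4 = 1/64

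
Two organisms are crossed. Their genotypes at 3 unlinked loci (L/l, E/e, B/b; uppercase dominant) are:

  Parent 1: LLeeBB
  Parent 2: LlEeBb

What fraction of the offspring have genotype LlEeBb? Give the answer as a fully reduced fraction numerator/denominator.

LLeeBB gametes: LeB×8
LlEeBb gametes: LEB×1, LEb×1, LeB×1, Leb×1, lEB×1, lEb×1, leB×1, leb×1
LLeeBB×LlEeBb grid (8·8=64): LLEeBB=8 LLEeBb=8 LLeeBB=8 LLeeBb=8 LlEeBB=8 LlEeBb=8 LleeBB=8 LleeBb=8
LlEeBb hits 8/64; gcd=8; 8÷8/64÷8 = 1/8

P(LlEeBb) = 1/8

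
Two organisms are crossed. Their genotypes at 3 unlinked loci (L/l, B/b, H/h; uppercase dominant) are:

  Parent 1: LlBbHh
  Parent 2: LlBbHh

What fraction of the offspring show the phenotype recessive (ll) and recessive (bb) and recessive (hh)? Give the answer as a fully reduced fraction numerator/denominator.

LlBbHh gametes: LBH×1, LBh×1, LbH×1, Lbh×1, lBH×1, lBh×1, lbH×1, lbh×1
LlBbHh gametes: LBH×1, LBh×1, LbH×1, Lbh×1, lBH×1, lBh×1, lbH×1, lbh×1
LlBbHh×LlBbHh grid (8·8=64): LLBBHH=1 LLBBHh=2 LLBBhh=1 LLBbHH=2 LLBbHh=4 LLBbhh=2 LLbbHH=1 LLbbHh=2 LLbbhh=1 LlBBHH=2 LlBBHh=4 LlBBhh=2 LlBbHH=4 LlBbHh=8 LlBbhh=4 LlbbHH=2 LlbbHh=4 Llbbhh=2 llBBHH=1 llBBHh=2 llBBhh=1 llBbHH=2 llBbHh=4 llBbhh=2 llbbHH=1 llbbHh=2 llbbhh=1
ll bb hh hits 1/64; gcd=1; 1÷1/64÷1 = 1/64

P(ll bb hh) = 1/64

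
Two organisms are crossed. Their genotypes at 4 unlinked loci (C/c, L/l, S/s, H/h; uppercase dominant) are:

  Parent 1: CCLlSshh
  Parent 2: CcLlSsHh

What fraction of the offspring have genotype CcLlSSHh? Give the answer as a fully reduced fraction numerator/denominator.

P(CcLlSSHh) = 1/32

CCLlSshh gametes: CLSh×4, CLsh×4, ClSh×4, Clsh×4
CcLlSsHh gametes: CLSH×1, CLSh×1, CLsH×1, CLsh×1, ClSH×1, ClSh×1, ClsH×1, Clsh×1, cLSH×1, cLSh×1, cLsH×1, cLsh×1, clSH×1, clSh×1, clsH×1, clsh×1
CCLlSshh×CcLlSsHh grid (16·16=256): CCLLSSHh=4 CCLLSShh=4 CCLLSsHh=8 CCLLSshh=8 CCLLssHh=4 CCLLsshh=4 CCLlSSHh=8 CCLlSShh=8 CCLlSsHh=16 CCLlSshh=16 CCLlssHh=8 CCLlsshh=8 CCllSSHh=4 CCllSShh=4 CCllSsHh=8 CCllSshh=8 CCllssHh=4 CCllsshh=4 CcLLSSHh=4 CcLLSShh=4 CcLLSsHh=8 CcLLSshh=8 CcLLssHh=4 CcLLsshh=4 CcLlSSHh=8 CcLlSShh=8 CcLlSsHh=16 CcLlSshh=16 CcLlssHh=8 CcLlsshh=8 CcllSSHh=4 CcllSShh=4 CcllSsHh=8 CcllSshh=8 CcllssHh=4 Ccllsshh=4
CcLlSSHh hits 8/256; gcd=8; 8÷8/256÷8 = 1/32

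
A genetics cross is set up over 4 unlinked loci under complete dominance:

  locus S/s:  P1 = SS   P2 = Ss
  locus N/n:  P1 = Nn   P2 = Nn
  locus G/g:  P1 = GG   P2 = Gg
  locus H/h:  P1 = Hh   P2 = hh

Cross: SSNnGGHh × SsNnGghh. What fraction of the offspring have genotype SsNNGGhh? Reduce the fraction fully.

SSNnGGHh gametes: SNGH×4, SNGh×4, SnGH×4, SnGh×4
SsNnGghh gametes: SNGh×2, SNgh×2, SnGh×2, Sngh×2, sNGh×2, sNgh×2, snGh×2, sngh×2
SSNnGGHh×SsNnGghh grid (16·16=256): SSNNGGHh=8 SSNNGGhh=8 SSNNGgHh=8 SSNNGghh=8 SSNnGGHh=16 SSNnGGhh=16 SSNnGgHh=16 SSNnGghh=16 SSnnGGHh=8 SSnnGGhh=8 SSnnGgHh=8 SSnnGghh=8 SsNNGGHh=8 SsNNGGhh=8 SsNNGgHh=8 SsNNGghh=8 SsNnGGHh=16 SsNnGGhh=16 SsNnGgHh=16 SsNnGghh=16 SsnnGGHh=8 SsnnGGhh=8 SsnnGgHh=8 SsnnGghh=8
SsNNGGhh hits 8/256; gcd=8; 8÷8/256÷8 = 1/32

P(SsNNGGhh) = 1/32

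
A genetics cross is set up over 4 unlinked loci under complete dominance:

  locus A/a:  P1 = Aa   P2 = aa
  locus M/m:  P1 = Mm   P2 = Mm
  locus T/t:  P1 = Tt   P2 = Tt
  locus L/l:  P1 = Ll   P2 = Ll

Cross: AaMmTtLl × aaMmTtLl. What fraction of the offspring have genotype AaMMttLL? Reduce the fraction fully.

AaMmTtLl gametes: AMTL×1, AMTl×1, AMtL×1, AMtl×1, AmTL×1, AmTl×1, AmtL×1, Amtl×1, aMTL×1, aMTl×1, aMtL×1, aMtl×1, amTL×1, amTl×1, amtL×1, amtl×1
aaMmTtLl gametes: aMTL×2, aMTl×2, aMtL×2, aMtl×2, amTL×2, amTl×2, amtL×2, amtl×2
AaMmTtLl×aaMmTtLl grid (16·16=256): AaMMTTLL=2 AaMMTTLl=4 AaMMTTll=2 AaMMTtLL=4 AaMMTtLl=8 AaMMTtll=4 AaMMttLL=2 AaMMttLl=4 AaMMttll=2 AaMmTTLL=4 AaMmTTLl=8 AaMmTTll=4 AaMmTtLL=8 AaMmTtLl=16 AaMmTtll=8 AaMmttLL=4 AaMmttLl=8 AaMmttll=4 AammTTLL=2 AammTTLl=4 AammTTll=2 AammTtLL=4 AammTtLl=8 AammTtll=4 AammttLL=2 AammttLl=4 Aammttll=2 aaMMTTLL=2 aaMMTTLl=4 aaMMTTll=2 aaMMTtLL=4 aaMMTtLl=8 aaMMTtll=4 aaMMttLL=2 aaMMttLl=4 aaMMttll=2 aaMmTTLL=4 aaMmTTLl=8 aaMmTTll=4 aaMmTtLL=8 aaMmTtLl=16 aaMmTtll=8 aaMmttLL=4 aaMmttLl=8 aaMmttll=4 aammTTLL=2 aammTTLl=4 aammTTll=2 aammTtLL=4 aammTtLl=8 aammTtll=4 aammttLL=2 aammttLl=4 aammttll=2
AaMMttLL hits 2/256; gcd=2; 2÷2/256÷2 = 1/128

P(AaMMttLL) = 1/128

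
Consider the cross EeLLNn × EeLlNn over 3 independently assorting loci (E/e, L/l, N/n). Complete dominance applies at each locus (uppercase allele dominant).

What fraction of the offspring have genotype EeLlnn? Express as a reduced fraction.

P(EeLlnn) = 1/16

EeLLNn gametes: ELN×2, ELn×2, eLN×2, eLn×2
EeLlNn gametes: ELN×1, ELn×1, ElN×1, Eln×1, eLN×1, eLn×1, elN×1, eln×1
EeLLNn×EeLlNn grid (8·8=64): EELLNN=2 EELLNn=4 EELLnn=2 EELlNN=2 EELlNn=4 EELlnn=2 EeLLNN=4 EeLLNn=8 EeLLnn=4 EeLlNN=4 EeLlNn=8 EeLlnn=4 eeLLNN=2 eeLLNn=4 eeLLnn=2 eeLlNN=2 eeLlNn=4 eeLlnn=2
EeLlnn hits 4/64; gcd=4; 4÷4/64÷4 = 1/16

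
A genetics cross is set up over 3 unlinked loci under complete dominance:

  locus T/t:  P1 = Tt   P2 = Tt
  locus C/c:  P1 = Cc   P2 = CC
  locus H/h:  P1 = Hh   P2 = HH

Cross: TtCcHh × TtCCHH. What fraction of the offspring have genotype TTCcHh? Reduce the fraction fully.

P(TTCcHh) = 1/16

TtCcHh gametes: TCH×1, TCh×1, TcH×1, Tch×1, tCH×1, tCh×1, tcH×1, tch×1
TtCCHH gametes: TCH×4, tCH×4
TtCcHh×TtCCHH grid (8·8=64): TTCCHH=4 TTCCHh=4 TTCcHH=4 TTCcHh=4 TtCCHH=8 TtCCHh=8 TtCcHH=8 TtCcHh=8 ttCCHH=4 ttCCHh=4 ttCcHH=4 ttCcHh=4
TTCcHh hits 4/64; gcd=4; 4÷4/64÷4 = 1/16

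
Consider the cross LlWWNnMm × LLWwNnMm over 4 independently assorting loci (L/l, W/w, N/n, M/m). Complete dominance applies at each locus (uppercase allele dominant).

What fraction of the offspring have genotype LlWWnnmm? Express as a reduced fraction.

P(LlWWnnmm) = 1/64

LlWWNnMm gametes: LWNM×2, LWNm×2, LWnM×2, LWnm×2, lWNM×2, lWNm×2, lWnM×2, lWnm×2
LLWwNnMm gametes: LWNM×2, LWNm×2, LWnM×2, LWnm×2, LwNM×2, LwNm×2, LwnM×2, Lwnm×2
LlWWNnMm×LLWwNnMm grid (16·16=256): LLWWNNMM=4 LLWWNNMm=8 LLWWNNmm=4 LLWWNnMM=8 LLWWNnMm=16 LLWWNnmm=8 LLWWnnMM=4 LLWWnnMm=8 LLWWnnmm=4 LLWwNNMM=4 LLWwNNMm=8 LLWwNNmm=4 LLWwNnMM=8 LLWwNnMm=16 LLWwNnmm=8 LLWwnnMM=4 LLWwnnMm=8 LLWwnnmm=4 LlWWNNMM=4 LlWWNNMm=8 LlWWNNmm=4 LlWWNnMM=8 LlWWNnMm=16 LlWWNnmm=8 LlWWnnMM=4 LlWWnnMm=8 LlWWnnmm=4 LlWwNNMM=4 LlWwNNMm=8 LlWwNNmm=4 LlWwNnMM=8 LlWwNnMm=16 LlWwNnmm=8 LlWwnnMM=4 LlWwnnMm=8 LlWwnnmm=4
LlWWnnmm hits 4/256; gcd=4; 4÷4/256÷4 = 1/64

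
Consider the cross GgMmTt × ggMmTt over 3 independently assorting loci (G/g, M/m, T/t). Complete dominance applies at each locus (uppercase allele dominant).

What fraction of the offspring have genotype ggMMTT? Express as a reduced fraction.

P(ggMMTT) = 1/32

GgMmTt gametes: GMT×1, GMt×1, GmT×1, Gmt×1, gMT×1, gMt×1, gmT×1, gmt×1
ggMmTt gametes: gMT×2, gMt×2, gmT×2, gmt×2
GgMmTt×ggMmTt grid (8·8=64): GgMMTT=2 GgMMTt=4 GgMMtt=2 GgMmTT=4 GgMmTt=8 GgMmtt=4 GgmmTT=2 GgmmTt=4 Ggmmtt=2 ggMMTT=2 ggMMTt=4 ggMMtt=2 ggMmTT=4 ggMmTt=8 ggMmtt=4 ggmmTT=2 ggmmTt=4 ggmmtt=2
ggMMTT hits 2/64; gcd=2; 2÷2/64÷2 = 1/32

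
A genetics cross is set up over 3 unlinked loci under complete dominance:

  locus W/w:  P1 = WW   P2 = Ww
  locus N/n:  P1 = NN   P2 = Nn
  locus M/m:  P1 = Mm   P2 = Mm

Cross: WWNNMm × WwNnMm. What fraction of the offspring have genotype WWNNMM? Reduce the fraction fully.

WWNNMm gametes: WNM×4, WNm×4
WwNnMm gametes: WNM×1, WNm×1, WnM×1, Wnm×1, wNM×1, wNm×1, wnM×1, wnm×1
WWNNMm×WwNnMm grid (8·8=64): WWNNMM=4 WWNNMm=8 WWNNmm=4 WWNnMM=4 WWNnMm=8 WWNnmm=4 WwNNMM=4 WwNNMm=8 WwNNmm=4 WwNnMM=4 WwNnMm=8 WwNnmm=4
WWNNMM hits 4/64; gcd=4; 4÷4/64÷4 = 1/16

P(WWNNMM) = 1/16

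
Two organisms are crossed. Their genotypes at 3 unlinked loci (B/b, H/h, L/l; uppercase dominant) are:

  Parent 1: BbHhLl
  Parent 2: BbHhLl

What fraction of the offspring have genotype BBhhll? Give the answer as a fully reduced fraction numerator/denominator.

BbHhLl gametes: BHL×1, BHl×1, BhL×1, Bhl×1, bHL×1, bHl×1, bhL×1, bhl×1
BbHhLl gametes: BHL×1, BHl×1, BhL×1, Bhl×1, bHL×1, bHl×1, bhL×1, bhl×1
BbHhLl×BbHhLl grid (8·8=64): BBHHLL=1 BBHHLl=2 BBHHll=1 BBHhLL=2 BBHhLl=4 BBHhll=2 BBhhLL=1 BBhhLl=2 BBhhll=1 BbHHLL=2 BbHHLl=4 BbHHll=2 BbHhLL=4 BbHhLl=8 BbHhll=4 BbhhLL=2 BbhhLl=4 Bbhhll=2 bbHHLL=1 bbHHLl=2 bbHHll=1 bbHhLL=2 bbHhLl=4 bbHhll=2 bbhhLL=1 bbhhLl=2 bbhhll=1
BBhhll hits 1/64; gcd=1; 1÷1/64÷1 = 1/64

P(BBhhll) = 1/64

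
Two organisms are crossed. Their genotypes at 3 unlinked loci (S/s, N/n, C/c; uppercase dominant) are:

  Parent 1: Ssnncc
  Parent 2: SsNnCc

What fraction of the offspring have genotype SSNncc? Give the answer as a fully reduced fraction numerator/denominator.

P(SSNncc) = 1/16

Ssnncc gametes: Snc×4, snc×4
SsNnCc gametes: SNC×1, SNc×1, SnC×1, Snc×1, sNC×1, sNc×1, snC×1, snc×1
Ssnncc×SsNnCc grid (8·8=64): SSNnCc=4 SSNncc=4 SSnnCc=4 SSnncc=4 SsNnCc=8 SsNncc=8 SsnnCc=8 Ssnncc=8 ssNnCc=4 ssNncc=4 ssnnCc=4 ssnncc=4
SSNncc hits 4/64; gcd=4; 4÷4/64÷4 = 1/16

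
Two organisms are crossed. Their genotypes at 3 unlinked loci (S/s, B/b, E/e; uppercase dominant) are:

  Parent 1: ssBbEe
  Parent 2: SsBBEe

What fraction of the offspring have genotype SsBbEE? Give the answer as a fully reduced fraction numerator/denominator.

ssBbEe gametes: sBE×2, sBe×2, sbE×2, sbe×2
SsBBEe gametes: SBE×2, SBe×2, sBE×2, sBe×2
ssBbEe×SsBBEe grid (8·8=64): SsBBEE=4 SsBBEe=8 SsBBee=4 SsBbEE=4 SsBbEe=8 SsBbee=4 ssBBEE=4 ssBBEe=8 ssBBee=4 ssBbEE=4 ssBbEe=8 ssBbee=4
SsBbEE hits 4/64; gcd=4; 4÷4/64÷4 = 1/16

P(SsBbEE) = 1/16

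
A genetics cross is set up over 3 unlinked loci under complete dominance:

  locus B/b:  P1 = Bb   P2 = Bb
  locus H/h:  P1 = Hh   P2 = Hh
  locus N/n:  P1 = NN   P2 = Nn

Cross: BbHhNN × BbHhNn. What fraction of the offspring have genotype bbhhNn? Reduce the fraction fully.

BbHhNN gametes: BHN×2, BhN×2, bHN×2, bhN×2
BbHhNn gametes: BHN×1, BHn×1, BhN×1, Bhn×1, bHN×1, bHn×1, bhN×1, bhn×1
BbHhNN×BbHhNn grid (8·8=64): BBHHNN=2 BBHHNn=2 BBHhNN=4 BBHhNn=4 BBhhNN=2 BBhhNn=2 BbHHNN=4 BbHHNn=4 BbHhNN=8 BbHhNn=8 BbhhNN=4 BbhhNn=4 bbHHNN=2 bbHHNn=2 bbHhNN=4 bbHhNn=4 bbhhNN=2 bbhhNn=2
bbhhNn hits 2/64; gcd=2; 2÷2/64÷2 = 1/32

P(bbhhNn) = 1/32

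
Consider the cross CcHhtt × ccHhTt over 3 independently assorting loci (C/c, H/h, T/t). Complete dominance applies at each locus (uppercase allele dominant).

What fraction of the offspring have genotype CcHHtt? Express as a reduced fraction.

CcHhtt gametes: CHt×2, Cht×2, cHt×2, cht×2
ccHhTt gametes: cHT×2, cHt×2, chT×2, cht×2
CcHhtt×ccHhTt grid (8·8=64): CcHHTt=4 CcHHtt=4 CcHhTt=8 CcHhtt=8 CchhTt=4 Cchhtt=4 ccHHTt=4 ccHHtt=4 ccHhTt=8 ccHhtt=8 cchhTt=4 cchhtt=4
CcHHtt hits 4/64; gcd=4; 4÷4/64÷4 = 1/16

P(CcHHtt) = 1/16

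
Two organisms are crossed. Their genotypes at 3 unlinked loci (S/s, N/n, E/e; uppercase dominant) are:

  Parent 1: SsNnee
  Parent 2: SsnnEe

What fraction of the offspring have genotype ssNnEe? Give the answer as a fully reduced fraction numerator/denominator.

SsNnee gametes: SNe×2, Sne×2, sNe×2, sne×2
SsnnEe gametes: SnE×2, Sne×2, snE×2, sne×2
SsNnee×SsnnEe grid (8·8=64): SSNnEe=4 SSNnee=4 SSnnEe=4 SSnnee=4 SsNnEe=8 SsNnee=8 SsnnEe=8 Ssnnee=8 ssNnEe=4 ssNnee=4 ssnnEe=4 ssnnee=4
ssNnEe hits 4/64; gcd=4; 4÷4/64÷4 = 1/16

P(ssNnEe) = 1/16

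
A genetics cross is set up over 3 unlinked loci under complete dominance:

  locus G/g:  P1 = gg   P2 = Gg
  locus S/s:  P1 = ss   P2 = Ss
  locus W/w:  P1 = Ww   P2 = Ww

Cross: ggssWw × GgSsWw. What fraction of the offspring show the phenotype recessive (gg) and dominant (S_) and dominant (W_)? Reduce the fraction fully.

ggssWw gametes: gsW×4, gsw×4
GgSsWw gametes: GSW×1, GSw×1, GsW×1, Gsw×1, gSW×1, gSw×1, gsW×1, gsw×1
ggssWw×GgSsWw grid (8·8=64): GgSsWW=4 GgSsWw=8 GgSsww=4 GgssWW=4 GgssWw=8 Ggssww=4 ggSsWW=4 ggSsWw=8 ggSsww=4 ggssWW=4 ggssWw=8 ggssww=4
gg S_ W_ hits 12/64; gcd=4; 12÷4/64÷4 = 3/16

P(gg S_ W_) = 3/16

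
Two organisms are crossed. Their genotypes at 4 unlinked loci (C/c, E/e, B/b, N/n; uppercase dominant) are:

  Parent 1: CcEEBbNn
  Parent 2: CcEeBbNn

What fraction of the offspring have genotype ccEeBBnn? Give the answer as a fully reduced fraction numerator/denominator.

CcEEBbNn gametes: CEBN×2, CEBn×2, CEbN×2, CEbn×2, cEBN×2, cEBn×2, cEbN×2, cEbn×2
CcEeBbNn gametes: CEBN×1, CEBn×1, CEbN×1, CEbn×1, CeBN×1, CeBn×1, CebN×1, Cebn×1, cEBN×1, cEBn×1, cEbN×1, cEbn×1, ceBN×1, ceBn×1, cebN×1, cebn×1
CcEEBbNn×CcEeBbNn grid (16·16=256): CCEEBBNN=2 CCEEBBNn=4 CCEEBBnn=2 CCEEBbNN=4 CCEEBbNn=8 CCEEBbnn=4 CCEEbbNN=2 CCEEbbNn=4 CCEEbbnn=2 CCEeBBNN=2 CCEeBBNn=4 CCEeBBnn=2 CCEeBbNN=4 CCEeBbNn=8 CCEeBbnn=4 CCEebbNN=2 CCEebbNn=4 CCEebbnn=2 CcEEBBNN=4 CcEEBBNn=8 CcEEBBnn=4 CcEEBbNN=8 CcEEBbNn=16 CcEEBbnn=8 CcEEbbNN=4 CcEEbbNn=8 CcEEbbnn=4 CcEeBBNN=4 CcEeBBNn=8 CcEeBBnn=4 CcEeBbNN=8 CcEeBbNn=16 CcEeBbnn=8 CcEebbNN=4 CcEebbNn=8 CcEebbnn=4 ccEEBBNN=2 ccEEBBNn=4 ccEEBBnn=2 ccEEBbNN=4 ccEEBbNn=8 ccEEBbnn=4 ccEEbbNN=2 ccEEbbNn=4 ccEEbbnn=2 ccEeBBNN=2 ccEeBBNn=4 ccEeBBnn=2 ccEeBbNN=4 ccEeBbNn=8 ccEeBbnn=4 ccEebbNN=2 ccEebbNn=4 ccEebbnn=2
ccEeBBnn hits 2/256; gcd=2; 2÷2/256÷2 = 1/128

P(ccEeBBnn) = 1/128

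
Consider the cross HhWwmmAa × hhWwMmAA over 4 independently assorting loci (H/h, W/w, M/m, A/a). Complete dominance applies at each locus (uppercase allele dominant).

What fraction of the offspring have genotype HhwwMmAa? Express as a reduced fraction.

HhWwmmAa gametes: HWmA×2, HWma×2, HwmA×2, Hwma×2, hWmA×2, hWma×2, hwmA×2, hwma×2
hhWwMmAA gametes: hWMA×4, hWmA×4, hwMA×4, hwmA×4
HhWwmmAa×hhWwMmAA grid (16·16=256): HhWWMmAA=8 HhWWMmAa=8 HhWWmmAA=8 HhWWmmAa=8 HhWwMmAA=16 HhWwMmAa=16 HhWwmmAA=16 HhWwmmAa=16 HhwwMmAA=8 HhwwMmAa=8 HhwwmmAA=8 HhwwmmAa=8 hhWWMmAA=8 hhWWMmAa=8 hhWWmmAA=8 hhWWmmAa=8 hhWwMmAA=16 hhWwMmAa=16 hhWwmmAA=16 hhWwmmAa=16 hhwwMmAA=8 hhwwMmAa=8 hhwwmmAA=8 hhwwmmAa=8
HhwwMmAa hits 8/256; gcd=8; 8÷8/256÷8 = 1/32

P(HhwwMmAa) = 1/32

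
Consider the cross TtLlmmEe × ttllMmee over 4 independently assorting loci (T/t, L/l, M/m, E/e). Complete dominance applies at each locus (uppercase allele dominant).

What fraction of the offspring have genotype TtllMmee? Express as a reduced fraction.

P(TtllMmee) = 1/16

TtLlmmEe gametes: TLmE×2, TLme×2, TlmE×2, Tlme×2, tLmE×2, tLme×2, tlmE×2, tlme×2
ttllMmee gametes: tlMe×8, tlme×8
TtLlmmEe×ttllMmee grid (16·16=256): TtLlMmEe=16 TtLlMmee=16 TtLlmmEe=16 TtLlmmee=16 TtllMmEe=16 TtllMmee=16 TtllmmEe=16 Ttllmmee=16 ttLlMmEe=16 ttLlMmee=16 ttLlmmEe=16 ttLlmmee=16 ttllMmEe=16 ttllMmee=16 ttllmmEe=16 ttllmmee=16
TtllMmee hits 16/256; gcd=16; 16÷16/256÷16 = 1/16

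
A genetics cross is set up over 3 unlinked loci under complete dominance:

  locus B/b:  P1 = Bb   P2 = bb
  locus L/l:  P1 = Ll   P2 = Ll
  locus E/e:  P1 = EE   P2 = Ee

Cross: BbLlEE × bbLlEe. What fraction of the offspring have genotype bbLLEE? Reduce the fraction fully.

BbLlEE gametes: BLE×2, BlE×2, bLE×2, blE×2
bbLlEe gametes: bLE×2, bLe×2, blE×2, ble×2
BbLlEE×bbLlEe grid (8·8=64): BbLLEE=4 BbLLEe=4 BbLlEE=8 BbLlEe=8 BbllEE=4 BbllEe=4 bbLLEE=4 bbLLEe=4 bbLlEE=8 bbLlEe=8 bbllEE=4 bbllEe=4
bbLLEE hits 4/64; gcd=4; 4÷4/64÷4 = 1/16

P(bbLLEE) = 1/16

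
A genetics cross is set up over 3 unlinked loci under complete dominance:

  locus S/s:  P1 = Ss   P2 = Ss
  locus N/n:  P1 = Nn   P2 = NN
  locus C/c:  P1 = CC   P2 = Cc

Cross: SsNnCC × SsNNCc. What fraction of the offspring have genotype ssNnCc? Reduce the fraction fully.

SsNnCC gametes: SNC×2, SnC×2, sNC×2, snC×2
SsNNCc gametes: SNC×2, SNc×2, sNC×2, sNc×2
SsNnCC×SsNNCc grid (8·8=64): SSNNCC=4 SSNNCc=4 SSNnCC=4 SSNnCc=4 SsNNCC=8 SsNNCc=8 SsNnCC=8 SsNnCc=8 ssNNCC=4 ssNNCc=4 ssNnCC=4 ssNnCc=4
ssNnCc hits 4/64; gcd=4; 4÷4/64÷4 = 1/16

P(ssNnCc) = 1/16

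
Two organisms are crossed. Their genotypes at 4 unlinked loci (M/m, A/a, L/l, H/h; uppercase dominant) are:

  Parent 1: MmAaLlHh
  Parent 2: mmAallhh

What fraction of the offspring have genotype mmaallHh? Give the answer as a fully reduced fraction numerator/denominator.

P(mmaallHh) = 1/32

MmAaLlHh gametes: MALH×1, MALh×1, MAlH×1, MAlh×1, MaLH×1, MaLh×1, MalH×1, Malh×1, mALH×1, mALh×1, mAlH×1, mAlh×1, maLH×1, maLh×1, malH×1, malh×1
mmAallhh gametes: mAlh×8, malh×8
MmAaLlHh×mmAallhh grid (16·16=256): MmAALlHh=8 MmAALlhh=8 MmAAllHh=8 MmAAllhh=8 MmAaLlHh=16 MmAaLlhh=16 MmAallHh=16 MmAallhh=16 MmaaLlHh=8 MmaaLlhh=8 MmaallHh=8 Mmaallhh=8 mmAALlHh=8 mmAALlhh=8 mmAAllHh=8 mmAAllhh=8 mmAaLlHh=16 mmAaLlhh=16 mmAallHh=16 mmAallhh=16 mmaaLlHh=8 mmaaLlhh=8 mmaallHh=8 mmaallhh=8
mmaallHh hits 8/256; gcd=8; 8÷8/256÷8 = 1/32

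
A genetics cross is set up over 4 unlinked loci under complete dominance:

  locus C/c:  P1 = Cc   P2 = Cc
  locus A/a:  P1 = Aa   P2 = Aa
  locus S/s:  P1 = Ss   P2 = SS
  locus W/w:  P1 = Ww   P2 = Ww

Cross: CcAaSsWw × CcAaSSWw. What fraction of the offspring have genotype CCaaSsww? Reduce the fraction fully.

P(CCaaSsww) = 1/128

CcAaSsWw gametes: CASW×1, CASw×1, CAsW×1, CAsw×1, CaSW×1, CaSw×1, CasW×1, Casw×1, cASW×1, cASw×1, cAsW×1, cAsw×1, caSW×1, caSw×1, casW×1, casw×1
CcAaSSWw gametes: CASW×2, CASw×2, CaSW×2, CaSw×2, cASW×2, cASw×2, caSW×2, caSw×2
CcAaSsWw×CcAaSSWw grid (16·16=256): CCAASSWW=2 CCAASSWw=4 CCAASSww=2 CCAASsWW=2 CCAASsWw=4 CCAASsww=2 CCAaSSWW=4 CCAaSSWw=8 CCAaSSww=4 CCAaSsWW=4 CCAaSsWw=8 CCAaSsww=4 CCaaSSWW=2 CCaaSSWw=4 CCaaSSww=2 CCaaSsWW=2 CCaaSsWw=4 CCaaSsww=2 CcAASSWW=4 CcAASSWw=8 CcAASSww=4 CcAASsWW=4 CcAASsWw=8 CcAASsww=4 CcAaSSWW=8 CcAaSSWw=16 CcAaSSww=8 CcAaSsWW=8 CcAaSsWw=16 CcAaSsww=8 CcaaSSWW=4 CcaaSSWw=8 CcaaSSww=4 CcaaSsWW=4 CcaaSsWw=8 CcaaSsww=4 ccAASSWW=2 ccAASSWw=4 ccAASSww=2 ccAASsWW=2 ccAASsWw=4 ccAASsww=2 ccAaSSWW=4 ccAaSSWw=8 ccAaSSww=4 ccAaSsWW=4 ccAaSsWw=8 ccAaSsww=4 ccaaSSWW=2 ccaaSSWw=4 ccaaSSww=2 ccaaSsWW=2 ccaaSsWw=4 ccaaSsww=2
CCaaSsww hits 2/256; gcd=2; 2÷2/256÷2 = 1/128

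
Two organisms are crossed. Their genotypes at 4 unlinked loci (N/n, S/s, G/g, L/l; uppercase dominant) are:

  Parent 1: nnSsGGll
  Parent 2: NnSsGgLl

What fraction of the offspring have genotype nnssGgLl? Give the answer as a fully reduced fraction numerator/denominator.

P(nnssGgLl) = 1/32

nnSsGGll gametes: nSGl×8, nsGl×8
NnSsGgLl gametes: NSGL×1, NSGl×1, NSgL×1, NSgl×1, NsGL×1, NsGl×1, NsgL×1, Nsgl×1, nSGL×1, nSGl×1, nSgL×1, nSgl×1, nsGL×1, nsGl×1, nsgL×1, nsgl×1
nnSsGGll×NnSsGgLl grid (16·16=256): NnSSGGLl=8 NnSSGGll=8 NnSSGgLl=8 NnSSGgll=8 NnSsGGLl=16 NnSsGGll=16 NnSsGgLl=16 NnSsGgll=16 NnssGGLl=8 NnssGGll=8 NnssGgLl=8 NnssGgll=8 nnSSGGLl=8 nnSSGGll=8 nnSSGgLl=8 nnSSGgll=8 nnSsGGLl=16 nnSsGGll=16 nnSsGgLl=16 nnSsGgll=16 nnssGGLl=8 nnssGGll=8 nnssGgLl=8 nnssGgll=8
nnssGgLl hits 8/256; gcd=8; 8÷8/256÷8 = 1/32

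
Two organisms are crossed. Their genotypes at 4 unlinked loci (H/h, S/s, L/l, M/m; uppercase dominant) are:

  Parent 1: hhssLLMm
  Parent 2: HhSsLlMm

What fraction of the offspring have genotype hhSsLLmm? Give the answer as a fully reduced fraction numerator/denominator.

hhssLLMm gametes: hsLM×8, hsLm×8
HhSsLlMm gametes: HSLM×1, HSLm×1, HSlM×1, HSlm×1, HsLM×1, HsLm×1, HslM×1, Hslm×1, hSLM×1, hSLm×1, hSlM×1, hSlm×1, hsLM×1, hsLm×1, hslM×1, hslm×1
hhssLLMm×HhSsLlMm grid (16·16=256): HhSsLLMM=8 HhSsLLMm=16 HhSsLLmm=8 HhSsLlMM=8 HhSsLlMm=16 HhSsLlmm=8 HhssLLMM=8 HhssLLMm=16 HhssLLmm=8 HhssLlMM=8 HhssLlMm=16 HhssLlmm=8 hhSsLLMM=8 hhSsLLMm=16 hhSsLLmm=8 hhSsLlMM=8 hhSsLlMm=16 hhSsLlmm=8 hhssLLMM=8 hhssLLMm=16 hhssLLmm=8 hhssLlMM=8 hhssLlMm=16 hhssLlmm=8
hhSsLLmm hits 8/256; gcd=8; 8÷8/256÷8 = 1/32

P(hhSsLLmm) = 1/32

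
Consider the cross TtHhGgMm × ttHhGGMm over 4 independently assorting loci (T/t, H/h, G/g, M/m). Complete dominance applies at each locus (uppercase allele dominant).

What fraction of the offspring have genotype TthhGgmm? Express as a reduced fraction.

TtHhGgMm gametes: THGM×1, THGm×1, THgM×1, THgm×1, ThGM×1, ThGm×1, ThgM×1, Thgm×1, tHGM×1, tHGm×1, tHgM×1, tHgm×1, thGM×1, thGm×1, thgM×1, thgm×1
ttHhGGMm gametes: tHGM×4, tHGm×4, thGM×4, thGm×4
TtHhGgMm×ttHhGGMm grid (16·16=256): TtHHGGMM=4 TtHHGGMm=8 TtHHGGmm=4 TtHHGgMM=4 TtHHGgMm=8 TtHHGgmm=4 TtHhGGMM=8 TtHhGGMm=16 TtHhGGmm=8 TtHhGgMM=8 TtHhGgMm=16 TtHhGgmm=8 TthhGGMM=4 TthhGGMm=8 TthhGGmm=4 TthhGgMM=4 TthhGgMm=8 TthhGgmm=4 ttHHGGMM=4 ttHHGGMm=8 ttHHGGmm=4 ttHHGgMM=4 ttHHGgMm=8 ttHHGgmm=4 ttHhGGMM=8 ttHhGGMm=16 ttHhGGmm=8 ttHhGgMM=8 ttHhGgMm=16 ttHhGgmm=8 tthhGGMM=4 tthhGGMm=8 tthhGGmm=4 tthhGgMM=4 tthhGgMm=8 tthhGgmm=4
TthhGgmm hits 4/256; gcd=4; 4÷4/256÷4 = 1/64

P(TthhGgmm) = 1/64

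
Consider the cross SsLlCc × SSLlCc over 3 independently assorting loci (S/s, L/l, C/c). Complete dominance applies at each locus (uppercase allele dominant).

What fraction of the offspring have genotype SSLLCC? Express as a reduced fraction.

P(SSLLCC) = 1/32

SsLlCc gametes: SLC×1, SLc×1, SlC×1, Slc×1, sLC×1, sLc×1, slC×1, slc×1
SSLlCc gametes: SLC×2, SLc×2, SlC×2, Slc×2
SsLlCc×SSLlCc grid (8·8=64): SSLLCC=2 SSLLCc=4 SSLLcc=2 SSLlCC=4 SSLlCc=8 SSLlcc=4 SSllCC=2 SSllCc=4 SSllcc=2 SsLLCC=2 SsLLCc=4 SsLLcc=2 SsLlCC=4 SsLlCc=8 SsLlcc=4 SsllCC=2 SsllCc=4 Ssllcc=2
SSLLCC hits 2/64; gcd=2; 2÷2/64÷2 = 1/32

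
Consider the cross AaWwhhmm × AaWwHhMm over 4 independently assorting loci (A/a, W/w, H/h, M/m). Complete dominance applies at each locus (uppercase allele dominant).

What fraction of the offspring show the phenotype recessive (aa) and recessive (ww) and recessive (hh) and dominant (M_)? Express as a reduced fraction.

AaWwhhmm gametes: AWhm×4, Awhm×4, aWhm×4, awhm×4
AaWwHhMm gametes: AWHM×1, AWHm×1, AWhM×1, AWhm×1, AwHM×1, AwHm×1, AwhM×1, Awhm×1, aWHM×1, aWHm×1, aWhM×1, aWhm×1, awHM×1, awHm×1, awhM×1, awhm×1
AaWwhhmm×AaWwHhMm grid (16·16=256): AAWWHhMm=4 AAWWHhmm=4 AAWWhhMm=4 AAWWhhmm=4 AAWwHhMm=8 AAWwHhmm=8 AAWwhhMm=8 AAWwhhmm=8 AAwwHhMm=4 AAwwHhmm=4 AAwwhhMm=4 AAwwhhmm=4 AaWWHhMm=8 AaWWHhmm=8 AaWWhhMm=8 AaWWhhmm=8 AaWwHhMm=16 AaWwHhmm=16 AaWwhhMm=16 AaWwhhmm=16 AawwHhMm=8 AawwHhmm=8 AawwhhMm=8 Aawwhhmm=8 aaWWHhMm=4 aaWWHhmm=4 aaWWhhMm=4 aaWWhhmm=4 aaWwHhMm=8 aaWwHhmm=8 aaWwhhMm=8 aaWwhhmm=8 aawwHhMm=4 aawwHhmm=4 aawwhhMm=4 aawwhhmm=4
aa ww hh M_ hits 4/256; gcd=4; 4÷4/256÷4 = 1/64

P(aa ww hh M_) = 1/64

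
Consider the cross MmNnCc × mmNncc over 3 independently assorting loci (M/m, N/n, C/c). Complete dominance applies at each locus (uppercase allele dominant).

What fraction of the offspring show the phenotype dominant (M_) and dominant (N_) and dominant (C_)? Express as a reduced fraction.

P(M_ N_ C_) = 3/16

MmNnCc gametes: MNC×1, MNc×1, MnC×1, Mnc×1, mNC×1, mNc×1, mnC×1, mnc×1
mmNncc gametes: mNc×4, mnc×4
MmNnCc×mmNncc grid (8·8=64): MmNNCc=4 MmNNcc=4 MmNnCc=8 MmNncc=8 MmnnCc=4 Mmnncc=4 mmNNCc=4 mmNNcc=4 mmNnCc=8 mmNncc=8 mmnnCc=4 mmnncc=4
M_ N_ C_ hits 12/64; gcd=4; 12÷4/64÷4 = 3/16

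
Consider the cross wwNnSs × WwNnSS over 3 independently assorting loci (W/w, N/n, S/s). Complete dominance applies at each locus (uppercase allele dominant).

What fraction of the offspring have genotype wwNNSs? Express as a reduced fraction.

P(wwNNSs) = 1/16

wwNnSs gametes: wNS×2, wNs×2, wnS×2, wns×2
WwNnSS gametes: WNS×2, WnS×2, wNS×2, wnS×2
wwNnSs×WwNnSS grid (8·8=64): WwNNSS=4 WwNNSs=4 WwNnSS=8 WwNnSs=8 WwnnSS=4 WwnnSs=4 wwNNSS=4 wwNNSs=4 wwNnSS=8 wwNnSs=8 wwnnSS=4 wwnnSs=4
wwNNSs hits 4/64; gcd=4; 4÷4/64÷4 = 1/16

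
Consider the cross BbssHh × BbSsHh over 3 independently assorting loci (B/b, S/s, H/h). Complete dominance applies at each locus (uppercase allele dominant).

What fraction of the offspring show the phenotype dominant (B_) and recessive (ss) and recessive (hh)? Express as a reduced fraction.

BbssHh gametes: BsH×2, Bsh×2, bsH×2, bsh×2
BbSsHh gametes: BSH×1, BSh×1, BsH×1, Bsh×1, bSH×1, bSh×1, bsH×1, bsh×1
BbssHh×BbSsHh grid (8·8=64): BBSsHH=2 BBSsHh=4 BBSshh=2 BBssHH=2 BBssHh=4 BBsshh=2 BbSsHH=4 BbSsHh=8 BbSshh=4 BbssHH=4 BbssHh=8 Bbsshh=4 bbSsHH=2 bbSsHh=4 bbSshh=2 bbssHH=2 bbssHh=4 bbsshh=2
B_ ss hh hits 6/64; gcd=2; 6÷2/64÷2 = 3/32

P(B_ ss hh) = 3/32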